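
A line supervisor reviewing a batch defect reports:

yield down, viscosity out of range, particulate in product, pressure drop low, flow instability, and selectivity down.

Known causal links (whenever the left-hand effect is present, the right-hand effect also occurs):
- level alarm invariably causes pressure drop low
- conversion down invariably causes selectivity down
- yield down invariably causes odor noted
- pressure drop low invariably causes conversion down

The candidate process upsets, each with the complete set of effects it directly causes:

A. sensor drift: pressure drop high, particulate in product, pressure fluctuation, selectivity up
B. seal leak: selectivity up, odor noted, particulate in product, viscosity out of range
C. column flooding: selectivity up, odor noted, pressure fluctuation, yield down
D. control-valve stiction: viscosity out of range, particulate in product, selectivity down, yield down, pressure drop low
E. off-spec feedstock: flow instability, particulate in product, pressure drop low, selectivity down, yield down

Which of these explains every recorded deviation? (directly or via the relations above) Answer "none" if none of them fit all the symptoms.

none

Checking each candidate against the observations:
(A) sensor drift — fails on yield down, viscosity out of range, pressure drop low, flow instability, selectivity down (predicts pressure drop high, not pressure drop low; predicts selectivity up, not selectivity down)
(B) seal leak — fails on yield down, pressure drop low, flow instability, selectivity down (predicts selectivity up, not selectivity down)
(C) column flooding — yield down yes; viscosity out of range NO; particulate in product NO; pressure drop low NO; flow instability NO; selectivity down NO
(D) control-valve stiction — yield down yes; viscosity out of range yes; particulate in product yes; pressure drop low yes; flow instability NO; selectivity down yes
(E) off-spec feedstock — yield down yes; viscosity out of range NO; particulate in product yes; pressure drop low yes; flow instability yes; selectivity down yes
None of the listed candidates fits everything.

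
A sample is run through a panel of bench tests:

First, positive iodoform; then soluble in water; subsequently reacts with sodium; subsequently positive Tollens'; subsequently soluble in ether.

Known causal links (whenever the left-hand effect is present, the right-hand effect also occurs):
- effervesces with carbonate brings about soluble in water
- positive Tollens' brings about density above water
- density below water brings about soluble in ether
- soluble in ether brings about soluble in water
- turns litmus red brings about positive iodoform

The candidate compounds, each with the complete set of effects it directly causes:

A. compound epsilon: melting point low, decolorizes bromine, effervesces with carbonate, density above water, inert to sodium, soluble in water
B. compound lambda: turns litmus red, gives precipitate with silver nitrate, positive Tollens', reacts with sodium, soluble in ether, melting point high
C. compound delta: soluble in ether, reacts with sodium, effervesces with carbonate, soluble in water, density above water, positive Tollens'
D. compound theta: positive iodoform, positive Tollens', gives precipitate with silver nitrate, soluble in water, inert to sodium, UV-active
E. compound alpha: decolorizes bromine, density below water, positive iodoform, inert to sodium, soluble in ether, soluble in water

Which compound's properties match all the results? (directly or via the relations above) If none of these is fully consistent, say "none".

B

Per-candidate check:
(A) compound epsilon — fails on positive iodoform, reacts with sodium, positive Tollens', soluble in ether (predicts inert to sodium, not reacts with sodium)
(B) compound lambda — positive iodoform + (via turns litmus red → positive iodoform); soluble in water + (via soluble in ether → soluble in water); reacts with sodium +; positive Tollens' +; soluble in ether +
(C) compound delta — positive iodoform -; soluble in water +; reacts with sodium +; positive Tollens' +; soluble in ether +
(D) compound theta — fails on reacts with sodium, soluble in ether (predicts inert to sodium, not reacts with sodium)
(E) compound alpha — positive iodoform +; soluble in water +; reacts with sodium -; positive Tollens' -; soluble in ether +
(B) alone accounts for all the evidence.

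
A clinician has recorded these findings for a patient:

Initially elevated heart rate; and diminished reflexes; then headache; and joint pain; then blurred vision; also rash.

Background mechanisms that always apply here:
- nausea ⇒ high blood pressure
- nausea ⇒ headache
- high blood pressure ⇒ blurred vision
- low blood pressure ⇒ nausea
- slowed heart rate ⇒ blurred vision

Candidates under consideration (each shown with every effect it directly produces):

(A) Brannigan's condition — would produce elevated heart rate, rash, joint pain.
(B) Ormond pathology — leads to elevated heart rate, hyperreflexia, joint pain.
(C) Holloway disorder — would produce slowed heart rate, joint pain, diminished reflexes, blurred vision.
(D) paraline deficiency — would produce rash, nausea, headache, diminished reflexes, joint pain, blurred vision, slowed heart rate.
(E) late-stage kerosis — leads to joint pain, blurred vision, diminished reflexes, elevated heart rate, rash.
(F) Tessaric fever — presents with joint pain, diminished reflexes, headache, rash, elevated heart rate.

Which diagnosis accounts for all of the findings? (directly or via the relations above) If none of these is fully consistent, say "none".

none

Testing each hypothesis:
(A) Brannigan's condition — elevated heart rate match; diminished reflexes miss; headache miss; joint pain match; blurred vision miss; rash match
(B) Ormond pathology — fails on diminished reflexes, headache, blurred vision, rash (predicts hyperreflexia, not diminished reflexes)
(C) Holloway disorder — elevated heart rate miss; diminished reflexes match; headache miss; joint pain match; blurred vision match; rash miss
(D) paraline deficiency — elevated heart rate miss; diminished reflexes match; headache match; joint pain match; blurred vision match; rash match
(E) late-stage kerosis — elevated heart rate match; diminished reflexes match; headache miss; joint pain match; blurred vision match; rash match
(F) Tessaric fever — elevated heart rate match; diminished reflexes match; headache match; joint pain match; blurred vision miss; rash match
Every candidate fails on at least one observation.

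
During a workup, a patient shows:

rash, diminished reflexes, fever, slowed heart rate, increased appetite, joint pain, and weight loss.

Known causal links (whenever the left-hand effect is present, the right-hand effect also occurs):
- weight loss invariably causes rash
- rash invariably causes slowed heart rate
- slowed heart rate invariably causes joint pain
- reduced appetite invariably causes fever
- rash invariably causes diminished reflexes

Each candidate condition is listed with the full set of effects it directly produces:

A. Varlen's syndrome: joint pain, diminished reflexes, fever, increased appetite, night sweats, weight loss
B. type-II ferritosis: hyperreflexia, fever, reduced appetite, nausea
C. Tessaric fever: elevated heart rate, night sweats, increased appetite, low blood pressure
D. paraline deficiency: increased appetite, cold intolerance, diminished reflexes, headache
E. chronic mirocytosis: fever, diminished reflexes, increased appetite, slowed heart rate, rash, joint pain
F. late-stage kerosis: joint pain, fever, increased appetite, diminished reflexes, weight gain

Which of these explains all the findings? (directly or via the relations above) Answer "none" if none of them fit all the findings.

Per-candidate check:
(A) Varlen's syndrome — rash match (by weight loss → rash); diminished reflexes match; fever match; slowed heart rate match (by weight loss → rash → slowed heart rate); increased appetite match; joint pain match; weight loss match
(B) type-II ferritosis — rash miss; diminished reflexes miss; fever match; slowed heart rate miss; increased appetite miss; joint pain miss; weight loss miss
(C) Tessaric fever — rash miss; diminished reflexes miss; fever miss; slowed heart rate miss; increased appetite match; joint pain miss; weight loss miss
(D) paraline deficiency — does not account for rash, fever, slowed heart rate, joint pain, weight loss
(E) chronic mirocytosis — rash match; diminished reflexes match; fever match; slowed heart rate match; increased appetite match; joint pain match; weight loss miss
(F) late-stage kerosis — fails on rash, slowed heart rate, weight loss (predicts weight gain, not weight loss)
Only (A) is consistent with every observation.

A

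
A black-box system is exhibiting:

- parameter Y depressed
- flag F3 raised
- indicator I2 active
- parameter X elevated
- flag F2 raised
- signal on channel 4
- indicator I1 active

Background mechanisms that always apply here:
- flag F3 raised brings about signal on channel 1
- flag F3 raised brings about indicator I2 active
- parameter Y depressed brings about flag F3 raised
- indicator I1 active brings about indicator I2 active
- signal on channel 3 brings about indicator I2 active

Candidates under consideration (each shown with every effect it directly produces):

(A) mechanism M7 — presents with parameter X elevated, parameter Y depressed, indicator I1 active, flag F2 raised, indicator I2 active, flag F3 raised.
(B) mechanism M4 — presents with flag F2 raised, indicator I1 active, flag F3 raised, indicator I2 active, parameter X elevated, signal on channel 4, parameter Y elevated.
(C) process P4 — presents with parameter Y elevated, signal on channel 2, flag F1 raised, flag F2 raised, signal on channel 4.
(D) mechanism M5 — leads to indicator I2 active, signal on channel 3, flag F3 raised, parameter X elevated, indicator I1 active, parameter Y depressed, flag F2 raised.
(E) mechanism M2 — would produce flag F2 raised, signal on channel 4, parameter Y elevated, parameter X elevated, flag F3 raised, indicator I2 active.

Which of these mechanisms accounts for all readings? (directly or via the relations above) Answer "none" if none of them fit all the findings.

none

For each candidate, compare predicted effects to what was observed:
(A) mechanism M7 — parameter Y depressed yes; flag F3 raised yes; indicator I2 active yes; parameter X elevated yes; flag F2 raised yes; signal on channel 4 NO; indicator I1 active yes
(B) mechanism M4 — fails on parameter Y depressed (predicts parameter Y elevated, not parameter Y depressed)
(C) process P4 — fails on parameter Y depressed, flag F3 raised, indicator I2 active, parameter X elevated, indicator I1 active (predicts parameter Y elevated, not parameter Y depressed)
(D) mechanism M5 — does not account for signal on channel 4
(E) mechanism M2 — parameter Y depressed NO; flag F3 raised yes; indicator I2 active yes; parameter X elevated yes; flag F2 raised yes; signal on channel 4 yes; indicator I1 active NO
Every candidate fails on at least one observation.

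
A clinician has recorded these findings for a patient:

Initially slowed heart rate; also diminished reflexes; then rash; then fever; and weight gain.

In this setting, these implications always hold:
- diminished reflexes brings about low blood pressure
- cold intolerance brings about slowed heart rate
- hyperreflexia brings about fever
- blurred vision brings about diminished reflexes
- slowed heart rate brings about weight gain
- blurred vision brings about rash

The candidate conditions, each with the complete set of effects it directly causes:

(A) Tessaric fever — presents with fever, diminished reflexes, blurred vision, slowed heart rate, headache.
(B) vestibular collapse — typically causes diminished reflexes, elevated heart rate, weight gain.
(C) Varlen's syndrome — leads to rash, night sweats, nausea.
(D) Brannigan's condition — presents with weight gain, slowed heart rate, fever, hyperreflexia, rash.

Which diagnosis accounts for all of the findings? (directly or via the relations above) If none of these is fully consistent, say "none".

Checking each candidate against the observations:
(A) Tessaric fever — slowed heart rate +; diminished reflexes +; rash + (by blurred vision → rash); fever +; weight gain + (by slowed heart rate → weight gain)
(B) vestibular collapse — slowed heart rate -; diminished reflexes +; rash -; fever -; weight gain +
(C) Varlen's syndrome — does not account for slowed heart rate, diminished reflexes, fever, weight gain
(D) Brannigan's condition — slowed heart rate +; diminished reflexes -; rash +; fever +; weight gain +
(A) alone accounts for all the evidence.

A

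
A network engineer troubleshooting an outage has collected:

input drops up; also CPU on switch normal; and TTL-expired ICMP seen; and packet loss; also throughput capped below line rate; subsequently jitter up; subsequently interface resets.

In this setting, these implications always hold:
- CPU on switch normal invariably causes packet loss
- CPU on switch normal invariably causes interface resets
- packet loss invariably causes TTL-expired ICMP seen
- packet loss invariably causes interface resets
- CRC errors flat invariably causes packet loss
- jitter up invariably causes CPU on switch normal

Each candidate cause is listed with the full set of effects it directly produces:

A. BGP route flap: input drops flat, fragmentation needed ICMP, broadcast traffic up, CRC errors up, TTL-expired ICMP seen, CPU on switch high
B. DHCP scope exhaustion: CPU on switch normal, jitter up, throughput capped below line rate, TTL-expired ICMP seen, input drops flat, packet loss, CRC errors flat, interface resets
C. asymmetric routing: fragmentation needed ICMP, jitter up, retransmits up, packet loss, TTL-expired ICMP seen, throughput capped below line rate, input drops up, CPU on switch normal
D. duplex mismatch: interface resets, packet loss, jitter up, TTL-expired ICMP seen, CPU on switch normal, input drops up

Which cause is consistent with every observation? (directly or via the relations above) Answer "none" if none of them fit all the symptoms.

C

Checking each candidate against the observations:
(A) BGP route flap — input drops up miss; CPU on switch normal miss; TTL-expired ICMP seen match; packet loss miss; throughput capped below line rate miss; jitter up miss; interface resets miss
(B) DHCP scope exhaustion — fails on input drops up (predicts input drops flat, not input drops up)
(C) asymmetric routing — input drops up match; CPU on switch normal match; TTL-expired ICMP seen match; packet loss match; throughput capped below line rate match; jitter up match; interface resets match (via packet loss → interface resets)
(D) duplex mismatch — does not account for throughput capped below line rate
Only (C) is consistent with every observation.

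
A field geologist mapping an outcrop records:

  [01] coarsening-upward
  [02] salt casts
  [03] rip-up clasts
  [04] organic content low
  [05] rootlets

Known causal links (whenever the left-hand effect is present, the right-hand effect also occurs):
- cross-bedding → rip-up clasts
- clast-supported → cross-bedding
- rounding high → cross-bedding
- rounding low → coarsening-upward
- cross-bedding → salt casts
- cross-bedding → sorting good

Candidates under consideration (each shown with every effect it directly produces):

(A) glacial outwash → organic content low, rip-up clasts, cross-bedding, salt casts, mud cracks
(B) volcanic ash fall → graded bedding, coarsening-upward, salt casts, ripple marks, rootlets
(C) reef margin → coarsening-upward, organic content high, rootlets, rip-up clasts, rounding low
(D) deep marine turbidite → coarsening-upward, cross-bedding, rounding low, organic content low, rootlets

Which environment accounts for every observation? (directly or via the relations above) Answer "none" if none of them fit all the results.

D

Testing each hypothesis:
(A) glacial outwash — coarsening-upward ✗; salt casts ✓; rip-up clasts ✓; organic content low ✓; rootlets ✗
(B) volcanic ash fall — coarsening-upward ✓; salt casts ✓; rip-up clasts ✗; organic content low ✗; rootlets ✓
(C) reef margin — coarsening-upward ✓; salt casts ✗; rip-up clasts ✓; organic content low ✗; rootlets ✓
(D) deep marine turbidite — coarsening-upward ✓; salt casts ✓ (via cross-bedding → salt casts); rip-up clasts ✓ (via cross-bedding → rip-up clasts); organic content low ✓; rootlets ✓
(D) alone accounts for all the evidence.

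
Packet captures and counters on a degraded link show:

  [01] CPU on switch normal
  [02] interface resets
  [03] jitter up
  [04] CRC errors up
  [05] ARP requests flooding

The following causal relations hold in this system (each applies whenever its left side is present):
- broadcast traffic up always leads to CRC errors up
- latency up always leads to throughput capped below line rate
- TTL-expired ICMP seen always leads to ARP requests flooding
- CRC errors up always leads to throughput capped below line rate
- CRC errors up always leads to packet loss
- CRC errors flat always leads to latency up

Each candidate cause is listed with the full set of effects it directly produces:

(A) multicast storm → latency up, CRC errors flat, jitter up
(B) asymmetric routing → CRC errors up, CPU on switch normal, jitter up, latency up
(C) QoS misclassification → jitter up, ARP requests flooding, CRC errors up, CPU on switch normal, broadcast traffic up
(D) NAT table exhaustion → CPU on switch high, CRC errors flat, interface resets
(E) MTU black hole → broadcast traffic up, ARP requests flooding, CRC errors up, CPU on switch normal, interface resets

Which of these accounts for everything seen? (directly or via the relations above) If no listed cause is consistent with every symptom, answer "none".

For each candidate, compare predicted effects to what was observed:
(A) multicast storm — CPU on switch normal ✗; interface resets ✗; jitter up ✓; CRC errors up ✗; ARP requests flooding ✗
(B) asymmetric routing — does not account for interface resets, ARP requests flooding
(C) QoS misclassification — does not account for interface resets
(D) NAT table exhaustion — fails on CPU on switch normal, jitter up, CRC errors up, ARP requests flooding (predicts CPU on switch high, not CPU on switch normal; predicts CRC errors flat, not CRC errors up)
(E) MTU black hole — does not account for jitter up
Every candidate fails on at least one observation.

none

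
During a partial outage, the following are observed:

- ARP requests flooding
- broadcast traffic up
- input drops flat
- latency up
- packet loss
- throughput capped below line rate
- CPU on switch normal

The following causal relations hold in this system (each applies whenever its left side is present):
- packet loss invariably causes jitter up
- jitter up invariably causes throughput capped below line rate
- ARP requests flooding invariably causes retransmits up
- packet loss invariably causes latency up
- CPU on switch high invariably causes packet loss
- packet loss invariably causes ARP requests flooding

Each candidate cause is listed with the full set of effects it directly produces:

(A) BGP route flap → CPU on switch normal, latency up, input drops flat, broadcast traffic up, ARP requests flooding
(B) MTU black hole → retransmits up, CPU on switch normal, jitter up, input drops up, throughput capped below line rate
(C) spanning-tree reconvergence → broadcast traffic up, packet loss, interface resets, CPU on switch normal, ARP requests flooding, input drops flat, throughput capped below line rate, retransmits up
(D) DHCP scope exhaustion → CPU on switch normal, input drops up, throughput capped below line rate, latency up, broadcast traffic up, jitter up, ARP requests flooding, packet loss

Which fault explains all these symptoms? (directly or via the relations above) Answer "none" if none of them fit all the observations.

Testing each hypothesis:
(A) BGP route flap — ARP requests flooding yes; broadcast traffic up yes; input drops flat yes; latency up yes; packet loss NO; throughput capped below line rate NO; CPU on switch normal yes
(B) MTU black hole — ARP requests flooding NO; broadcast traffic up NO; input drops flat NO; latency up NO; packet loss NO; throughput capped below line rate yes; CPU on switch normal yes
(C) spanning-tree reconvergence — accounts for every observation (latency up through packet loss → latency up)
(D) DHCP scope exhaustion — ARP requests flooding yes; broadcast traffic up yes; input drops flat NO; latency up yes; packet loss yes; throughput capped below line rate yes; CPU on switch normal yes
(C) alone accounts for all the evidence.

C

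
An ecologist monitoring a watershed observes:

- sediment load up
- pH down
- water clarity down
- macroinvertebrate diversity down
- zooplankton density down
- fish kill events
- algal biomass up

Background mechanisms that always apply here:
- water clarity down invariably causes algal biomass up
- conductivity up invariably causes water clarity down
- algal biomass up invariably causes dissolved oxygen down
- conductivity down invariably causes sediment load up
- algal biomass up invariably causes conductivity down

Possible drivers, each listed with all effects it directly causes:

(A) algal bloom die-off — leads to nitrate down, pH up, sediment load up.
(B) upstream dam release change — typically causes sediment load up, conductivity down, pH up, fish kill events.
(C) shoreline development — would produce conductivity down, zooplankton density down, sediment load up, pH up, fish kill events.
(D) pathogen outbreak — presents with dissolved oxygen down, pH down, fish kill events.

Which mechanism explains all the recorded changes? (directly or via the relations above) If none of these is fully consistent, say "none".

none

Per-candidate check:
(A) algal bloom die-off — sediment load up +; pH down -; water clarity down -; macroinvertebrate diversity down -; zooplankton density down -; fish kill events -; algal biomass up -
(B) upstream dam release change — sediment load up +; pH down -; water clarity down -; macroinvertebrate diversity down -; zooplankton density down -; fish kill events +; algal biomass up -
(C) shoreline development — sediment load up +; pH down -; water clarity down -; macroinvertebrate diversity down -; zooplankton density down +; fish kill events +; algal biomass up -
(D) pathogen outbreak — does not account for sediment load up, water clarity down, macroinvertebrate diversity down, zooplankton density down, algal biomass up
Every candidate fails on at least one observation.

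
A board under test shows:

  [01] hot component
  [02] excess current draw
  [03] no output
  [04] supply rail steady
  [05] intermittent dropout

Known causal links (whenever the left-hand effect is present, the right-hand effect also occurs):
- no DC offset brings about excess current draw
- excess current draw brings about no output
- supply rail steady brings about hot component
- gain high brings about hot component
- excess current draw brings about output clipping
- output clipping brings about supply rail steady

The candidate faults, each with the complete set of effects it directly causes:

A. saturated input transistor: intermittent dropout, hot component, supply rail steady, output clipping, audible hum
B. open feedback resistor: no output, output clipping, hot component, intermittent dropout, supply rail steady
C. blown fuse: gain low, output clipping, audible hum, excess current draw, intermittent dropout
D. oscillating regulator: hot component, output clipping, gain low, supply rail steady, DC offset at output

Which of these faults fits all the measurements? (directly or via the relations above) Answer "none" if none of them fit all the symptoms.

Testing each hypothesis:
(A) saturated input transistor — hot component +; excess current draw -; no output -; supply rail steady +; intermittent dropout +
(B) open feedback resistor — hot component +; excess current draw -; no output +; supply rail steady +; intermittent dropout +
(C) blown fuse — hot component + (via output clipping → supply rail steady → hot component); excess current draw +; no output + (via excess current draw → no output); supply rail steady + (via output clipping → supply rail steady); intermittent dropout +
(D) oscillating regulator — does not account for excess current draw, no output, intermittent dropout
(C) alone accounts for all the evidence.

C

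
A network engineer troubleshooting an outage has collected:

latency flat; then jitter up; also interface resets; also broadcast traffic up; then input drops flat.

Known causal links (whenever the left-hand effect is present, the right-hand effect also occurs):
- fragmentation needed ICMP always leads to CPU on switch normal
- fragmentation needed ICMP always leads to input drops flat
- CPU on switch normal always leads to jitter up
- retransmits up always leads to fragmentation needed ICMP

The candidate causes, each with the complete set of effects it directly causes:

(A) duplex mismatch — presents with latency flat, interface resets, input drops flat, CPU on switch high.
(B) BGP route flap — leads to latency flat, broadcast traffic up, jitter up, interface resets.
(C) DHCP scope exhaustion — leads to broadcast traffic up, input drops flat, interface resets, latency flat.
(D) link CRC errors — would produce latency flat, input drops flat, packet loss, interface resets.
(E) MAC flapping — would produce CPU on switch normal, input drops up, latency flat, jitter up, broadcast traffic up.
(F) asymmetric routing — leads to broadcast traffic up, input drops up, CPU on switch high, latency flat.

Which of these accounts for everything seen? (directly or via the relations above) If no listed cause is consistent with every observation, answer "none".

For each candidate, compare predicted effects to what was observed:
(A) duplex mismatch — latency flat match; jitter up miss; interface resets match; broadcast traffic up miss; input drops flat match
(B) BGP route flap — latency flat match; jitter up match; interface resets match; broadcast traffic up match; input drops flat miss
(C) DHCP scope exhaustion — does not account for jitter up
(D) link CRC errors — latency flat match; jitter up miss; interface resets match; broadcast traffic up miss; input drops flat match
(E) MAC flapping — latency flat match; jitter up match; interface resets miss; broadcast traffic up match; input drops flat miss
(F) asymmetric routing — latency flat match; jitter up miss; interface resets miss; broadcast traffic up match; input drops flat miss
None of the listed candidates fits everything.

none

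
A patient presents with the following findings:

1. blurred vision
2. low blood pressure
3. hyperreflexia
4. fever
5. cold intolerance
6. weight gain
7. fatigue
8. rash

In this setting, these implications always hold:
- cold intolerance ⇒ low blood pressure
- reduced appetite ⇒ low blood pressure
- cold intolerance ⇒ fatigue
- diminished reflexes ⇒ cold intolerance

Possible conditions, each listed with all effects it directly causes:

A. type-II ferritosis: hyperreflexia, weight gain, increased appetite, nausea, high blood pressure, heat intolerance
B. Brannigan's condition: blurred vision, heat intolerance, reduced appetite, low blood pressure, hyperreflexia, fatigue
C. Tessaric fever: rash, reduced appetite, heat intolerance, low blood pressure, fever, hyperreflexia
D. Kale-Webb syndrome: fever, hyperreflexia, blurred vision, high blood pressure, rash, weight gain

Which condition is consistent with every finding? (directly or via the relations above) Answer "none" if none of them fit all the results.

For each candidate, compare predicted effects to what was observed:
(A) type-II ferritosis — blurred vision NO; low blood pressure NO; hyperreflexia yes; fever NO; cold intolerance NO; weight gain yes; fatigue NO; rash NO
(B) Brannigan's condition — fails on fever, cold intolerance, weight gain, rash (predicts heat intolerance, not cold intolerance)
(C) Tessaric fever — fails on blurred vision, cold intolerance, weight gain, fatigue (predicts heat intolerance, not cold intolerance)
(D) Kale-Webb syndrome — blurred vision yes; low blood pressure NO; hyperreflexia yes; fever yes; cold intolerance NO; weight gain yes; fatigue NO; rash yes
None of the listed candidates fits everything.

none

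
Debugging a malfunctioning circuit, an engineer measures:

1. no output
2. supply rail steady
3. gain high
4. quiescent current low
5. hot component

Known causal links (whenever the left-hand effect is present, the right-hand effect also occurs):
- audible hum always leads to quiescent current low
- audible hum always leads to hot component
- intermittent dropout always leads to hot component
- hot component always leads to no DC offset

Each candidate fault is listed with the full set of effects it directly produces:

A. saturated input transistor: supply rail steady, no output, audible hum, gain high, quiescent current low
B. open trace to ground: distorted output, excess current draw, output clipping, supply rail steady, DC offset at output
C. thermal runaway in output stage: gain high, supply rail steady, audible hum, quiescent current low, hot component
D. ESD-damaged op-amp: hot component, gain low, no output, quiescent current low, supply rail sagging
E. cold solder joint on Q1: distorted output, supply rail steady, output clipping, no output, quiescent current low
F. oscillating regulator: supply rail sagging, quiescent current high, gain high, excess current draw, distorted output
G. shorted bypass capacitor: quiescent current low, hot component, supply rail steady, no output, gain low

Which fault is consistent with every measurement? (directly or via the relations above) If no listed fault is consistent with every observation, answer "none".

A

Checking each candidate against the observations:
(A) saturated input transistor — no output +; supply rail steady +; gain high +; quiescent current low +; hot component + (via audible hum → hot component)
(B) open trace to ground — no output -; supply rail steady +; gain high -; quiescent current low -; hot component -
(C) thermal runaway in output stage — no output -; supply rail steady +; gain high +; quiescent current low +; hot component +
(D) ESD-damaged op-amp — no output +; supply rail steady -; gain high -; quiescent current low +; hot component +
(E) cold solder joint on Q1 — does not account for gain high, hot component
(F) oscillating regulator — fails on no output, supply rail steady, quiescent current low, hot component (predicts supply rail sagging, not supply rail steady; predicts quiescent current high, not quiescent current low)
(G) shorted bypass capacitor — no output +; supply rail steady +; gain high -; quiescent current low +; hot component +
(A) alone accounts for all the evidence.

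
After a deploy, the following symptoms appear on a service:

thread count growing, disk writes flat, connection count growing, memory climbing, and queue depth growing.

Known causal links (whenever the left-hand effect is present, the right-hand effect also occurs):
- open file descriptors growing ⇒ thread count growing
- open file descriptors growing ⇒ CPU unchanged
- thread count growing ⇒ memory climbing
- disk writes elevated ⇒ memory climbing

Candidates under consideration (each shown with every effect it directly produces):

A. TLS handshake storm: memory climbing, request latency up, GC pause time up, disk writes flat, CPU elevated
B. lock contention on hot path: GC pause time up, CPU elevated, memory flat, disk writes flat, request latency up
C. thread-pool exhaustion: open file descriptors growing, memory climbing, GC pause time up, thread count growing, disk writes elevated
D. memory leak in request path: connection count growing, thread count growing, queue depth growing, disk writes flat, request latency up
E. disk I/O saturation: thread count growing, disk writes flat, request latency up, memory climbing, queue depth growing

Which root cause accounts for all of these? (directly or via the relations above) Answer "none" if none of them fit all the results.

D

Per-candidate check:
(A) TLS handshake storm — thread count growing miss; disk writes flat match; connection count growing miss; memory climbing match; queue depth growing miss
(B) lock contention on hot path — fails on thread count growing, connection count growing, memory climbing, queue depth growing (predicts memory flat, not memory climbing)
(C) thread-pool exhaustion — fails on disk writes flat, connection count growing, queue depth growing (predicts disk writes elevated, not disk writes flat)
(D) memory leak in request path — thread count growing match; disk writes flat match; connection count growing match; memory climbing match (by thread count growing → memory climbing); queue depth growing match
(E) disk I/O saturation — thread count growing match; disk writes flat match; connection count growing miss; memory climbing match; queue depth growing match
Only (D) is consistent with every observation.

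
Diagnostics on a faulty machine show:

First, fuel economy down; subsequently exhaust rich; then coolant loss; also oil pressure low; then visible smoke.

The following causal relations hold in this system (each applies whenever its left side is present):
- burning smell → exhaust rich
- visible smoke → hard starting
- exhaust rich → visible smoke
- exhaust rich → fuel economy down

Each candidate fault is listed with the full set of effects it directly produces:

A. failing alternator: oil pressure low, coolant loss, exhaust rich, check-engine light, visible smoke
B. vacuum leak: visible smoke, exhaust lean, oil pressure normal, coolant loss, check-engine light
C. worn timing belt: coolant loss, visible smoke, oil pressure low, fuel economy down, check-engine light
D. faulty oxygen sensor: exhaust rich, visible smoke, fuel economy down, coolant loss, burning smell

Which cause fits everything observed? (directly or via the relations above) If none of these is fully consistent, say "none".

A

Testing each hypothesis:
(A) failing alternator — accounts for every observation (fuel economy down by exhaust rich → fuel economy down)
(B) vacuum leak — fails on fuel economy down, exhaust rich, oil pressure low (predicts exhaust lean, not exhaust rich; predicts oil pressure normal, not oil pressure low)
(C) worn timing belt — fuel economy down yes; exhaust rich NO; coolant loss yes; oil pressure low yes; visible smoke yes
(D) faulty oxygen sensor — does not account for oil pressure low
Only (A) is consistent with every observation.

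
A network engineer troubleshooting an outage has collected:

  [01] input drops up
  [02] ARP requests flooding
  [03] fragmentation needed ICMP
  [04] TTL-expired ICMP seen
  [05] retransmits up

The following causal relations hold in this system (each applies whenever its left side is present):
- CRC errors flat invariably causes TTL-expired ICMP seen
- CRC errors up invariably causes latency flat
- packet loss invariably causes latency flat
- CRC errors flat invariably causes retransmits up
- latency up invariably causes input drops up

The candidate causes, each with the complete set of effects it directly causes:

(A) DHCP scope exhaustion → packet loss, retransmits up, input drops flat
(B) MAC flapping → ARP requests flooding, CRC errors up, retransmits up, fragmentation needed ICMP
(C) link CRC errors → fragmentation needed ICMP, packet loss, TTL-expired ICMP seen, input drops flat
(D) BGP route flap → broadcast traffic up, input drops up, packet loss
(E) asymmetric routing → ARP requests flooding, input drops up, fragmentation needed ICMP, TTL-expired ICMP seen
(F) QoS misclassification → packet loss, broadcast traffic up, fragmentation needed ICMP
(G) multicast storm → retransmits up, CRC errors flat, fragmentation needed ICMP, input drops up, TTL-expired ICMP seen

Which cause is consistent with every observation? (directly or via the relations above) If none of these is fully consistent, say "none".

none

Testing each hypothesis:
(A) DHCP scope exhaustion — input drops up -; ARP requests flooding -; fragmentation needed ICMP -; TTL-expired ICMP seen -; retransmits up +
(B) MAC flapping — input drops up -; ARP requests flooding +; fragmentation needed ICMP +; TTL-expired ICMP seen -; retransmits up +
(C) link CRC errors — fails on input drops up, ARP requests flooding, retransmits up (predicts input drops flat, not input drops up)
(D) BGP route flap — does not account for ARP requests flooding, fragmentation needed ICMP, TTL-expired ICMP seen, retransmits up
(E) asymmetric routing — does not account for retransmits up
(F) QoS misclassification — does not account for input drops up, ARP requests flooding, TTL-expired ICMP seen, retransmits up
(G) multicast storm — input drops up +; ARP requests flooding -; fragmentation needed ICMP +; TTL-expired ICMP seen +; retransmits up +
No candidate is consistent with all observations.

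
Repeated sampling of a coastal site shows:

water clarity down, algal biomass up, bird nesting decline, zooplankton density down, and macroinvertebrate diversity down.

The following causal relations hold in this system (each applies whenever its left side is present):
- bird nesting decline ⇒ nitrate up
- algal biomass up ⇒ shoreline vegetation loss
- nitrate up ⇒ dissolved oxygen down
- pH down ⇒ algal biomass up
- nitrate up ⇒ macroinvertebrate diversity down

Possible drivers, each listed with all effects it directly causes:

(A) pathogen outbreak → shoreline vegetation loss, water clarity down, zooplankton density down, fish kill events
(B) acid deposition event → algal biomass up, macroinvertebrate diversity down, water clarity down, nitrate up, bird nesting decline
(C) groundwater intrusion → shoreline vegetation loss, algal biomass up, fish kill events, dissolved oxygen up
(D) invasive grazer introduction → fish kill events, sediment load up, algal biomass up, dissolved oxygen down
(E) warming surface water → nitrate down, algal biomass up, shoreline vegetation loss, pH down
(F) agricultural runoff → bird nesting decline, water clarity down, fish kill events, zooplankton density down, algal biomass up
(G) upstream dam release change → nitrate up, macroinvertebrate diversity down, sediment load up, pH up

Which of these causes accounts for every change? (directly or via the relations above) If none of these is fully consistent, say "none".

Checking each candidate against the observations:
(A) pathogen outbreak — water clarity down +; algal biomass up -; bird nesting decline -; zooplankton density down +; macroinvertebrate diversity down -
(B) acid deposition event — water clarity down +; algal biomass up +; bird nesting decline +; zooplankton density down -; macroinvertebrate diversity down +
(C) groundwater intrusion — does not account for water clarity down, bird nesting decline, zooplankton density down, macroinvertebrate diversity down
(D) invasive grazer introduction — does not account for water clarity down, bird nesting decline, zooplankton density down, macroinvertebrate diversity down
(E) warming surface water — water clarity down -; algal biomass up +; bird nesting decline -; zooplankton density down -; macroinvertebrate diversity down -
(F) agricultural runoff — accounts for every observation (macroinvertebrate diversity down through bird nesting decline → nitrate up → macroinvertebrate diversity down)
(G) upstream dam release change — water clarity down -; algal biomass up -; bird nesting decline -; zooplankton density down -; macroinvertebrate diversity down +
(F) is the only candidate with no mismatches.

F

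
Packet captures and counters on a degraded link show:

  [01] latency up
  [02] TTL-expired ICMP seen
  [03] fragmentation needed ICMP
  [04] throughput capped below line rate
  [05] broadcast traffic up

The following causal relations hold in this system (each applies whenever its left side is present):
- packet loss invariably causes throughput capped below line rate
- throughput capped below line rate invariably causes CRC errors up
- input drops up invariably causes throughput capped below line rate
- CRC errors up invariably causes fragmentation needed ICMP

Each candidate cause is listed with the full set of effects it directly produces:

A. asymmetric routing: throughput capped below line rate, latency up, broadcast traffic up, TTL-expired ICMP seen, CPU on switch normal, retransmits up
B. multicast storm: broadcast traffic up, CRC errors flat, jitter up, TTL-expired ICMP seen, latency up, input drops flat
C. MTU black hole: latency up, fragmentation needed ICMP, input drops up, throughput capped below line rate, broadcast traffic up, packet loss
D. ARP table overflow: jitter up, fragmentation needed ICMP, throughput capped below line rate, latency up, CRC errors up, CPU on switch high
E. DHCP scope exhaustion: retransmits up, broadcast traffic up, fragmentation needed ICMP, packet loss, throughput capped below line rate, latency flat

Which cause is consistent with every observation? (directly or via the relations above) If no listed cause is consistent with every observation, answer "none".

A

For each candidate, compare predicted effects to what was observed:
(A) asymmetric routing — latency up match; TTL-expired ICMP seen match; fragmentation needed ICMP match (via throughput capped below line rate → CRC errors up → fragmentation needed ICMP); throughput capped below line rate match; broadcast traffic up match
(B) multicast storm — latency up match; TTL-expired ICMP seen match; fragmentation needed ICMP miss; throughput capped below line rate miss; broadcast traffic up match
(C) MTU black hole — does not account for TTL-expired ICMP seen
(D) ARP table overflow — latency up match; TTL-expired ICMP seen miss; fragmentation needed ICMP match; throughput capped below line rate match; broadcast traffic up miss
(E) DHCP scope exhaustion — fails on latency up, TTL-expired ICMP seen (predicts latency flat, not latency up)
Only (A) is consistent with every observation.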